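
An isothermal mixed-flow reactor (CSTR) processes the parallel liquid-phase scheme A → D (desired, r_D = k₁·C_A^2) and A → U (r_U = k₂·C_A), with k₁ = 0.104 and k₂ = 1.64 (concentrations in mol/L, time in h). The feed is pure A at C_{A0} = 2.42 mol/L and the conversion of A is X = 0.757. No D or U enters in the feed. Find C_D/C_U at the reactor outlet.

0.0373

Exit C_A = C_{A0}(1−X) = 2.42×0.243 = 0.5881 mol/L.
Rates in a CSTR are evaluated at the outlet concentration: r_D = 0.104×0.5881^2 = 0.03596, r_U = 1.64×0.5881 = 0.9644.
Overall selectivity = C_D/C_U = r_Dτ/(r_Uτ) = r_D/r_U = 0.0373.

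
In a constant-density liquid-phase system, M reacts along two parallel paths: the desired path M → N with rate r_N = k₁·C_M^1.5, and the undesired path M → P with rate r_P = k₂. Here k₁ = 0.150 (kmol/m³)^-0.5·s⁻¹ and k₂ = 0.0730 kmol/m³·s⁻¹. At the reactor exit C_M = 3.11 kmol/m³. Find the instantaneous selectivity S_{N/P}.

S_{N/P} = r_N/r_P = (k₁·C_M^1.5)/(k₂) = (k₁/k₂)·C_M^1.5.
= (0.150×3.110^1.5) / (0.0730) = 0.8227/0.07300 = 11.3.

11.3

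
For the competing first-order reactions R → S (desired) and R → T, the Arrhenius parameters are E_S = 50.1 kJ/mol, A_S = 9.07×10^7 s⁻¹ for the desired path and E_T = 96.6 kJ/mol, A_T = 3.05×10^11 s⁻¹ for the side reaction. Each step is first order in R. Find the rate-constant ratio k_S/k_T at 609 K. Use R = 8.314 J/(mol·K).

With equal orders, S_{S/T} = k_S/k_T = (A_S/A_T)·exp[(E_T−E_S)/(RT)].
(E_T−E_S)/(RT) = (96.6−50.1)×10³/(8.314×609) = 46500/5063 = 9.184.
k_S/k_T = (9.07×10^7/3.05×10^11)·exp(9.184) = 2.974×10^-4 × 9739 = 2.90.

2.90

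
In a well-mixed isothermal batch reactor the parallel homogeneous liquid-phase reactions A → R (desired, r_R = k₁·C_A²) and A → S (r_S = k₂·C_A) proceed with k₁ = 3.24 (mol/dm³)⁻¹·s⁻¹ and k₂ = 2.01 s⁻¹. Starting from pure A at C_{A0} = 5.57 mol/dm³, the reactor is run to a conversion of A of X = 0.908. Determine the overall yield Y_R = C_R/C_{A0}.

0.719

C_A = C_{A0}(1−X) = 0.5124 mol/dm³.
Along a PFR/batch, dC_S/dC_A = −r_S/(r_R+r_S) = −k₂/(k₂+k₁·C_A).
Integrating from C_{A0} to C_A: C_S = (2.01/3.24)·ln[(2.01+3.24·5.57)/(2.01+3.24·0.512)] = 0.6204·ln(20.06/3.670) = 1.054 mol/dm³.
Then C_R = (C_{A0}−C_A) − C_S = 5.058 − 1.054 = 4.004 mol/dm³.
Y_R = C_R/C_{A0} = 4.004/5.57 = 0.719.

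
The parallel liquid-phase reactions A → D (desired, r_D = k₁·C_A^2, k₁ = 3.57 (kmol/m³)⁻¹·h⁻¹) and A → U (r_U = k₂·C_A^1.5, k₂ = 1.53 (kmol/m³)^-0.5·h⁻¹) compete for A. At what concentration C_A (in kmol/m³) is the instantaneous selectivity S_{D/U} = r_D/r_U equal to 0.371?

S_{D/U} = (k₁/k₂)·C_A^0.5 ⇒ C_A = (S·k₂/k₁)^(2).
= (0.371×1.53/3.57)^(2) = (0.1590)^(2) = 0.0253 kmol/m³.

0.0253 kmol/m³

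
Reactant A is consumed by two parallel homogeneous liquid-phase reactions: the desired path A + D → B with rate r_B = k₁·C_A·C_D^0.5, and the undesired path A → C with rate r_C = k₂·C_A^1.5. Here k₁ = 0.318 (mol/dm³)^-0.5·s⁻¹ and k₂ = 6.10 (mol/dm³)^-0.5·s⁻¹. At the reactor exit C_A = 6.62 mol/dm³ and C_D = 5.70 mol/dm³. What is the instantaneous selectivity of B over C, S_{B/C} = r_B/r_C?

S_{B/C} = r_B/r_C = (k₁·C_A·C_D^0.5)/(k₂·C_A^1.5) = (k₁/k₂)·C_A^-0.5·C_D^0.5.
= (0.318×6.620×5.700^0.5) / (6.10×6.620^1.5) = 5.026/103.9 = 0.0484.

0.0484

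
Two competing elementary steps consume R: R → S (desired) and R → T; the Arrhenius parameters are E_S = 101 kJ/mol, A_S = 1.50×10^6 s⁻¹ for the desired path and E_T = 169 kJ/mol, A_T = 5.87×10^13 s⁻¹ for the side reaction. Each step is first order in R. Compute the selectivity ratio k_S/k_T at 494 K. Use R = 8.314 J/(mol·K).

Since both paths have the same order in R, the concentration cancels and S_{S/T} = k_S/k_T = (A_S/A_T)·exp[(E_T−E_S)/(RT)].
(E_T−E_S)/(RT) = (169−101)×10³/(8.314×494) = 68000/4107 = 16.56.
k_S/k_T = (1.50×10^6/5.87×10^13)·exp(16.56) = 2.555×10^-8 × 1.550×10^7 = 0.396.
Since E_S < E_T, lowering the temperature improves selectivity toward S.

0.396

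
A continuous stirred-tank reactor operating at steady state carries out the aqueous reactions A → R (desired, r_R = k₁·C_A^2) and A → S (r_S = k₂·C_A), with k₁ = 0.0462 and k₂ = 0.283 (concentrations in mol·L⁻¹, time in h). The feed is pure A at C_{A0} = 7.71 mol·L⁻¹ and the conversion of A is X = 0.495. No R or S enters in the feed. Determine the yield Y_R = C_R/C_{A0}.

0.192

Exit C_A = C_{A0}(1−X) = 7.71×0.505 = 3.894 mol·L⁻¹.
In a CSTR the entire volume is at exit conditions, so r_R = 0.0462×3.894^2 = 0.7004 and r_S = 0.283×3.894 = 1.102.
Fraction of consumed A going to R: r_R/(r_R+r_S) = 0.3886.
C_R = 0.3886·C_{A0}·X = 0.3886×7.71×0.495 = 1.48 mol·L⁻¹; Y_R = C_R/C_{A0} = 0.192.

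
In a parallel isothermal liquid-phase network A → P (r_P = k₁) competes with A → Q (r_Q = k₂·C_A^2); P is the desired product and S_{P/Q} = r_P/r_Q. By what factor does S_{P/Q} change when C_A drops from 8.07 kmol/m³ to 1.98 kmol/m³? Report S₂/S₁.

16.6

S_{P/Q} = (k₁/k₂)·C_A^-2, so S₂/S₁ = (C_{A,2}/C_{A,1})^-2.
= (1.98/8.07)^(-2) = (0.2454)^(-2) = 16.6.
Selectivity toward P rises as C_A falls — low-concentration operation is favoured.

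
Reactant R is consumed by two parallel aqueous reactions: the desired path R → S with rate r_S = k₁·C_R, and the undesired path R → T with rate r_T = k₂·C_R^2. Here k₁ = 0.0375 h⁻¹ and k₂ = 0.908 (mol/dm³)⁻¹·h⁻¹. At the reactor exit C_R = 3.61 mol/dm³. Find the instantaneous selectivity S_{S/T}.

S_{S/T} = r_S/r_T = (k₁·C_R)/(k₂·C_R^2) = (k₁/k₂)·C_R⁻¹.
= (0.0375×3.610) / (0.908×3.610^2) = 0.1354/11.83 = 0.0114.

0.0114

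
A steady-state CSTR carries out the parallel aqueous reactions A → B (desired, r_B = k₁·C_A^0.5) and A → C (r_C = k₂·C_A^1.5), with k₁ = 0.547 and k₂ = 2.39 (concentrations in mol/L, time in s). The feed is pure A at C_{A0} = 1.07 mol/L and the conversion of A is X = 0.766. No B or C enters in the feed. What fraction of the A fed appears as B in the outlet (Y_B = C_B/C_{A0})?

Exit C_A = C_{A0}(1−X) = 1.07×0.234 = 0.2504 mol/L.
In a CSTR the entire volume is at exit conditions, so r_B = 0.547×0.2504^0.5 = 0.2737 and r_C = 2.39×0.2504^1.5 = 0.2994.
Fraction of consumed A going to B: r_B/(r_B+r_C) = 0.4776.
C_B = 0.4776·C_{A0}·X = 0.4776×1.07×0.766 = 0.391 mol/L; Y_B = C_B/C_{A0} = 0.366.

0.366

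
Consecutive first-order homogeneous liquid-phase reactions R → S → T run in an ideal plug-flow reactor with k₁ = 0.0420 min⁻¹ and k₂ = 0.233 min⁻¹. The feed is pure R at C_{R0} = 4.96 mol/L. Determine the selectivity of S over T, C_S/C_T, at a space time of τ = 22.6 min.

0.159

The intermediate concentration in a first-order A→B→C sequence is C_S = k₁C_{R0}(e^(−k₁τ) − e^(−k₂τ))/(k₂−k₁).
e^(−k₁τ) = e^(−0.0420×22.6) = e^(−0.9492) = 0.3871; e^(−k₂τ) = e^(−5.266) = 0.005165.
C_S = 0.0420×4.96/(0.233−0.0420) × (0.3871−0.005165) = 1.091×0.3819 = 0.4165 mol/L.
C_R = C_{R0}e^(−k₁τ) = 1.920 mol/L, so C_T = C_{R0}−C_R−C_S = 2.624 mol/L; C_S/C_T = 0.159.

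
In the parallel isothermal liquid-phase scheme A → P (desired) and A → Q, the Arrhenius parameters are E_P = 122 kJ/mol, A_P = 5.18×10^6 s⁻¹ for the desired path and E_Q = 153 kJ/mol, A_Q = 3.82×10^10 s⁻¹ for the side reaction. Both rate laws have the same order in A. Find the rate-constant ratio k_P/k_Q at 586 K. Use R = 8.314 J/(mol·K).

0.0786

Since both paths have the same order in A, the concentration cancels and S_{P/Q} = k_P/k_Q = (A_P/A_Q)·exp[(E_Q−E_P)/(RT)].
(E_Q−E_P)/(RT) = (153−122)×10³/(8.314×586) = 31000/4872 = 6.363.
k_P/k_Q = (5.18×10^6/3.82×10^10)·exp(6.363) = 1.356×10^-4 × 579.9 = 0.0786.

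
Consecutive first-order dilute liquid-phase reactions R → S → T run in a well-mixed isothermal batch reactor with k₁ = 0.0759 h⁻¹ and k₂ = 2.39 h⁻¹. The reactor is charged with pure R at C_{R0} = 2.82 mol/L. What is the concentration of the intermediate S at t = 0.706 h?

Solving the coupled first-order balances gives C_S(t) = [k₁/(k₂−k₁)]·C_{R0}·(e^(−k₁t) − e^(−k₂t)).
e^(−k₁t) = e^(−0.0759×0.706) = e^(−0.05359) = 0.9478; e^(−k₂t) = e^(−1.687) = 0.1850.
C_S = 0.0759×2.82/(2.39−0.0759) × (0.9478−0.1850) = 0.09249×0.7628 = 0.07055 mol/L.

0.0706 mol/L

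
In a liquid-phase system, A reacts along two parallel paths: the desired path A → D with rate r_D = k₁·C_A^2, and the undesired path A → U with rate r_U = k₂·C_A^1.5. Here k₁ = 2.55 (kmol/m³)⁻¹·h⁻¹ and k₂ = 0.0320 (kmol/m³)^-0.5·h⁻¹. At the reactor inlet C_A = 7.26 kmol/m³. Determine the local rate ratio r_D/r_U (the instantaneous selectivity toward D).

S_{D/U} = r_D/r_U = (k₁·C_A^2)/(k₂·C_A^1.5) = (k₁/k₂)·C_A^0.5.
= (2.55×7.260^2) / (0.0320×7.260^1.5) = 134.4/0.6260 = 215.
Since the desired path is higher order in A, keeping C_A high (PFR or concentrated feed) favours D.

215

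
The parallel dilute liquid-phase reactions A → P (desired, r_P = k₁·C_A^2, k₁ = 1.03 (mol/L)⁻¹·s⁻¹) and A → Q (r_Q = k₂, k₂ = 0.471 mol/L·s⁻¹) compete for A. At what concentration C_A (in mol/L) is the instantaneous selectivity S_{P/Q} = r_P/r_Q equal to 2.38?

1.04 mol/L

S_{P/Q} = (k₁/k₂)·C_A^2 ⇒ C_A = (S·k₂/k₁)^(0.5).
= (2.38×0.471/1.03)^(0.5) = (1.088)^(0.5) = 1.04 mol/L.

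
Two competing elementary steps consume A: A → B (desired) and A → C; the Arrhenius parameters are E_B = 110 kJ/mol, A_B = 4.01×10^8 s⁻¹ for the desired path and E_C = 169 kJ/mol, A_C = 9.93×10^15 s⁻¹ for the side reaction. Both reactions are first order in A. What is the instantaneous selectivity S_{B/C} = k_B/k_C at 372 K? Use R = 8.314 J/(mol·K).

7.78

With equal orders, S_{B/C} = k_B/k_C = (A_B/A_C)·exp[(E_C−E_B)/(RT)].
(E_C−E_B)/(RT) = (169−110)×10³/(8.314×372) = 59000/3093 = 19.08.
k_B/k_C = (4.01×10^8/9.93×10^15)·exp(19.08) = 4.038×10^-8 × 1.927×10^8 = 7.78.
Since E_B < E_C, lowering the temperature improves selectivity toward B.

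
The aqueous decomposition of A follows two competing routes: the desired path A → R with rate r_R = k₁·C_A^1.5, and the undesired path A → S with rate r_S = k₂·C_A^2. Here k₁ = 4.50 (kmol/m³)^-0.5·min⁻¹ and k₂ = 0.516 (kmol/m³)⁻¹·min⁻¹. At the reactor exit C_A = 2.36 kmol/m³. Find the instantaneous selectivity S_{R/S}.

5.68

S_{R/S} = r_R/r_S = (k₁·C_A^1.5)/(k₂·C_A^2) = (k₁/k₂)·C_A^-0.5.
= (4.50×2.360^1.5) / (0.516×2.360^2) = 16.31/2.874 = 5.68.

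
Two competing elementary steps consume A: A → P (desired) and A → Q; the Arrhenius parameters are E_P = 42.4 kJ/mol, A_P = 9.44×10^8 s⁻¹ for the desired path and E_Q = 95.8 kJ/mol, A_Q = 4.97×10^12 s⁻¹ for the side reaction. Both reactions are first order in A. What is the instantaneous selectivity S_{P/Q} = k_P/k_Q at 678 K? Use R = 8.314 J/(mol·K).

Since both paths have the same order in A, the concentration cancels and S_{P/Q} = k_P/k_Q = (A_P/A_Q)·exp[(E_Q−E_P)/(RT)].
(E_Q−E_P)/(RT) = (95.8−42.4)×10³/(8.314×678) = 53400/5637 = 9.473.
k_P/k_Q = (9.44×10^8/4.97×10^12)·exp(9.473) = 1.899×10^-4 × 13008 = 2.47.

2.47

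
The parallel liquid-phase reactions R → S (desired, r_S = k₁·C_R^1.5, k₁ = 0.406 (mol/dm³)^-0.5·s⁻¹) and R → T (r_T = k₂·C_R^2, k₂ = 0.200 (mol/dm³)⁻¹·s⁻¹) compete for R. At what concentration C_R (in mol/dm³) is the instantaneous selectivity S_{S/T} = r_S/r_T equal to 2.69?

0.569 mol/dm³

S_{S/T} = (k₁/k₂)·C_R^-0.5 ⇒ C_R = (S·k₂/k₁)^(-2).
= (2.69×0.200/0.406)^(-2) = (1.325)^(-2) = 0.569 mol/dm³.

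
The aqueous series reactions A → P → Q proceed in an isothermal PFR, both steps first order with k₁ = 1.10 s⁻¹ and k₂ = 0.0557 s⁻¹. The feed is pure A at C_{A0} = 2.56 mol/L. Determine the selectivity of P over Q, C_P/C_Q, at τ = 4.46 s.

The intermediate concentration in a first-order A→B→C sequence is C_P = k₁C_{A0}(e^(−k₁τ) − e^(−k₂τ))/(k₂−k₁).
e^(−k₁τ) = e^(−1.10×4.46) = e^(−4.906) = 0.007402; e^(−k₂τ) = e^(−0.2484) = 0.7800.
C_P = 1.10×2.56/(0.0557−1.10) × (0.007402−0.7800) = (-2.697)×(-0.7726) = 2.083 mol/L.
C_A = C_{A0}e^(−k₁τ) = 0.01895 mol/L, so C_Q = C_{A0}−C_A−C_P = 0.4576 mol/L; C_P/C_Q = 4.55.

4.55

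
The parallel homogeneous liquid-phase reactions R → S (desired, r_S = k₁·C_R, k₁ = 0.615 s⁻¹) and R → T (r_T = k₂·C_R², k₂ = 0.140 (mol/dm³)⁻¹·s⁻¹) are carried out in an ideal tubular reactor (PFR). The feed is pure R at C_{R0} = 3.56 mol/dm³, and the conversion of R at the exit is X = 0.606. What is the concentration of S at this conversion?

C_R = C_{R0}(1−X) = 1.403 mol/dm³.
Along a PFR/batch, dC_S/dC_R = −r_S/(r_S+r_T) = −k₁/(k₁+k₂·C_R).
Integrating from C_{R0} to C_R: C_S = (0.615/0.140)·ln[(0.615+0.140·3.56)/(0.615+0.140·1.40)] = 4.393·ln(1.113/0.8114) = 1.390 mol/dm³.

1.39 mol/dm³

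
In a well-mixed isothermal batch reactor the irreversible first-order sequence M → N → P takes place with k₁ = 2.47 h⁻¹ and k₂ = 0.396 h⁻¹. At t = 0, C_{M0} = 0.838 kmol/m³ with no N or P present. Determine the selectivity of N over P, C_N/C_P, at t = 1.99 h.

1.16

For first-order series with pure M initially, C_N(t) = k₁C_{M0}/(k₂−k₁)·(e^(−k₁t) − e^(−k₂t)).
e^(−k₁t) = e^(−2.47×1.99) = e^(−4.915) = 0.007334; e^(−k₂t) = e^(−0.7880) = 0.4547.
C_N = 2.47×0.838/(0.396−2.47) × (0.007334−0.4547) = (-0.9980)×(-0.4474) = 0.4465 kmol/m³.
C_M = C_{M0}e^(−k₁t) = 0.006145 kmol/m³, so C_P = C_{M0}−C_M−C_N = 0.3853 kmol/m³; C_N/C_P = 1.16.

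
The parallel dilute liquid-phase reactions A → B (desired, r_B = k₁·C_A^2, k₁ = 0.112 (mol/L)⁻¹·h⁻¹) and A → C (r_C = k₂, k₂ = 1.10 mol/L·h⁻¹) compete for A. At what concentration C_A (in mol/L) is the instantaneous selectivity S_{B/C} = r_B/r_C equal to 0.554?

S_{B/C} = (k₁/k₂)·C_A^2 ⇒ C_A = (S·k₂/k₁)^(0.5).
= (0.554×1.10/0.112)^(0.5) = (5.441)^(0.5) = 2.33 mol/L.

2.33 mol/L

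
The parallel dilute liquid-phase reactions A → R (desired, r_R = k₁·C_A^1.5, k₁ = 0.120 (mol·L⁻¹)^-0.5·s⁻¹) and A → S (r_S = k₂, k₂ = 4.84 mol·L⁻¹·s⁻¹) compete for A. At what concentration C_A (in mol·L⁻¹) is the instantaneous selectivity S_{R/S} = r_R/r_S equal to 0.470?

7.11 mol·L⁻¹

S_{R/S} = (k₁/k₂)·C_A^1.5 ⇒ C_A = (S·k₂/k₁)^(1/1.5).
= (0.470×4.84/0.120)^(0.6667) = (18.96)^(0.6667) = 7.11 mol·L⁻¹.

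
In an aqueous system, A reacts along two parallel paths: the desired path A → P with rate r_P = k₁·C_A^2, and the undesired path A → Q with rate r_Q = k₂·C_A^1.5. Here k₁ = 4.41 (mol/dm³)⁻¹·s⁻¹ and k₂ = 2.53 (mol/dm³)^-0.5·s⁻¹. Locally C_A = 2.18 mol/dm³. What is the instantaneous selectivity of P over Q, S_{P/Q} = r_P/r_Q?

S_{P/Q} = r_P/r_Q = (k₁·C_A^2)/(k₂·C_A^1.5) = (k₁/k₂)·C_A^0.5.
= (4.41×2.180^2) / (2.53×2.180^1.5) = 20.96/8.143 = 2.57.
Since the desired path is higher order in A, keeping C_A high (PFR or concentrated feed) favours P.

2.57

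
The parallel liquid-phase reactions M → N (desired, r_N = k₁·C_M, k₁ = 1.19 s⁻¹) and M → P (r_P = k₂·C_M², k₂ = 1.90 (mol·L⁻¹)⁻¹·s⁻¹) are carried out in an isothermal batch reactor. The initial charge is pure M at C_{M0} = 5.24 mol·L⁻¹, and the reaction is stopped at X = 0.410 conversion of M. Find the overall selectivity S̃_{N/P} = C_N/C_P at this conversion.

C_M = C_{M0}(1−X) = 3.092 mol·L⁻¹.
Along a PFR/batch, dC_N/dC_M = −r_N/(r_N+r_P) = −k₁/(k₁+k₂·C_M).
Integrating from C_{M0} to C_M: C_N = (1.19/1.90)·ln[(1.19+1.90·5.24)/(1.19+1.90·3.09)] = 0.6263·ln(11.15/7.064) = 0.2856 mol·L⁻¹.
C_P = (C_{M0}−C_M)−C_N = 1.863 mol·L⁻¹; S̃_{N/P} = 0.2856/1.863 = 0.153.

0.153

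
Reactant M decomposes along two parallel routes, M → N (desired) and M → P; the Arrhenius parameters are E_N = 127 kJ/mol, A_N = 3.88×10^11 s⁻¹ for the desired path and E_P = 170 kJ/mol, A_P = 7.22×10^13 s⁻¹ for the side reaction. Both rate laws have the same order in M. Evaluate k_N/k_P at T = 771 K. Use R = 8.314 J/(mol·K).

Since both paths have the same order in M, the concentration cancels and S_{N/P} = k_N/k_P = (A_N/A_P)·exp[(E_P−E_N)/(RT)].
(E_P−E_N)/(RT) = (170−127)×10³/(8.314×771) = 43000/6410 = 6.708.
k_N/k_P = (3.88×10^11/7.22×10^13)·exp(6.708) = 0.005374 × 819.1 = 4.40.
Since E_N < E_P, lowering the temperature improves selectivity toward N.

4.40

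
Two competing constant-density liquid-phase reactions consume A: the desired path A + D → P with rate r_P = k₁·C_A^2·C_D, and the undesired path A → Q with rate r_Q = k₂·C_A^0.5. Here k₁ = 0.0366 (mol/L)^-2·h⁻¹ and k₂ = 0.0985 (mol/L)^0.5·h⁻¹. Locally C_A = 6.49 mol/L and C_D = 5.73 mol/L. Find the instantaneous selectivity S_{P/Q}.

35.2

S_{P/Q} = r_P/r_Q = (k₁·C_A^2·C_D)/(k₂·C_A^0.5) = (k₁/k₂)·C_A^1.5·C_D.
= (0.0366×6.490^2×5.730) / (0.0985×6.490^0.5) = 8.833/0.2509 = 35.2.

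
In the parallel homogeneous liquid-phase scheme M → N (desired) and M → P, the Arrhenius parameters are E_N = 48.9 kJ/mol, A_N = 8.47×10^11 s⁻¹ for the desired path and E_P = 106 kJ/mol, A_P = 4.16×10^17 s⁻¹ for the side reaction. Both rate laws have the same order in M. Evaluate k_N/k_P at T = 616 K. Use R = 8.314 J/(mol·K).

0.142

Since both paths have the same order in M, the concentration cancels and S_{N/P} = k_N/k_P = (A_N/A_P)·exp[(E_P−E_N)/(RT)].
(E_P−E_N)/(RT) = (106−48.9)×10³/(8.314×616) = 57100/5121 = 11.15.
k_N/k_P = (8.47×10^11/4.16×10^17)·exp(11.15) = 2.036×10^-6 × 69511 = 0.142.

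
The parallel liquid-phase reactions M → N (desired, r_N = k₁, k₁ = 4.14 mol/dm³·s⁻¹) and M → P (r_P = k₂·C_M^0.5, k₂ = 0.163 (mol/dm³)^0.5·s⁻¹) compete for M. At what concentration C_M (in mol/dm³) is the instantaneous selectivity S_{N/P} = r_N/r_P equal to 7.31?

S_{N/P} = (k₁/k₂)·C_M^-0.5 ⇒ C_M = (S·k₂/k₁)^(-2).
= (7.31×0.163/4.14)^(-2) = (0.2878)^(-2) = 12.1 mol/dm³.

12.1 mol/dm³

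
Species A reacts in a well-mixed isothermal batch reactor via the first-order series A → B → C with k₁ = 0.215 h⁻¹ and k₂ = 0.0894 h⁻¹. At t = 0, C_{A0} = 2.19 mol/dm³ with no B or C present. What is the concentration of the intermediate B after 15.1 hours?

For first-order series with pure A initially, C_B(t) = k₁C_{A0}/(k₂−k₁)·(e^(−k₁t) − e^(−k₂t)).
e^(−k₁t) = e^(−0.215×15.1) = e^(−3.246) = 0.03891; e^(−k₂t) = e^(−1.350) = 0.2593.
C_B = 0.215×2.19/(0.0894−0.215) × (0.03891−0.2593) = (-3.749)×(-0.2203) = 0.8260 mol/dm³.

0.826 mol/dm³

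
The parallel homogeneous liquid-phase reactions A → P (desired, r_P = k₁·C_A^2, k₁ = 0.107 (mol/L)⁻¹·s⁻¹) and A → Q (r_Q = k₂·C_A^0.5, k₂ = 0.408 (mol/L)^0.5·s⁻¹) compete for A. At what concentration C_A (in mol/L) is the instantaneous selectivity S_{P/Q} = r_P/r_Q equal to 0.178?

S_{P/Q} = (k₁/k₂)·C_A^1.5 ⇒ C_A = (S·k₂/k₁)^(1/1.5).
= (0.178×0.408/0.107)^(0.6667) = (0.6787)^(0.6667) = 0.772 mol/L.

0.772 mol/L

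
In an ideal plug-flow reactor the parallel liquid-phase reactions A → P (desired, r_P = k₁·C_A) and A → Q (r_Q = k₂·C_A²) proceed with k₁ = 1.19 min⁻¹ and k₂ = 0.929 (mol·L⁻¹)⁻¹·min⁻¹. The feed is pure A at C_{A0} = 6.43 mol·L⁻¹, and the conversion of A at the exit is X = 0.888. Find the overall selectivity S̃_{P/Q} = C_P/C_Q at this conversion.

C_A = C_{A0}(1−X) = 0.7202 mol·L⁻¹.
Along a PFR/batch, dC_P/dC_A = −r_P/(r_P+r_Q) = −k₁/(k₁+k₂·C_A).
Integrating from C_{A0} to C_A: C_P = (1.19/0.929)·ln[(1.19+0.929·6.43)/(1.19+0.929·0.720)] = 1.281·ln(7.163/1.859) = 1.728 mol·L⁻¹.
C_Q = (C_{A0}−C_A)−C_P = 3.982 mol·L⁻¹; S̃_{P/Q} = 1.728/3.982 = 0.434.

0.434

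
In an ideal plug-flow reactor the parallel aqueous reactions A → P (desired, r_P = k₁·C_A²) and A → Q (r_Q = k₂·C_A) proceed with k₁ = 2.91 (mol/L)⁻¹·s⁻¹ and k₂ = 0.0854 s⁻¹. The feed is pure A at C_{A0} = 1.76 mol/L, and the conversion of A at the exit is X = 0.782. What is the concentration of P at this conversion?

C_A = C_{A0}(1−X) = 0.3837 mol/L.
Along a PFR/batch, dC_Q/dC_A = −r_Q/(r_P+r_Q) = −k₂/(k₂+k₁·C_A).
Integrating from C_{A0} to C_A: C_Q = (0.0854/2.91)·ln[(0.0854+2.91·1.76)/(0.0854+2.91·0.384)] = 0.02935·ln(5.207/1.202) = 0.04303 mol/L.
Then C_P = (C_{A0}−C_A) − C_Q = 1.376 − 0.04303 = 1.333 mol/L.

1.33 mol/L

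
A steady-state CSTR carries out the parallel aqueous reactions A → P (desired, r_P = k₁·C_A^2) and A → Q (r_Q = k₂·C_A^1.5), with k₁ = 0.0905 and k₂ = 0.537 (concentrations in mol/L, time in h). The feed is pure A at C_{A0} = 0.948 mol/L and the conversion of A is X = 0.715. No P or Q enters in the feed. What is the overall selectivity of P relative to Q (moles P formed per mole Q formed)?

Exit C_A = C_{A0}(1−X) = 0.948×0.285 = 0.2702 mol/L.
Rates in a CSTR are evaluated at the outlet concentration: r_P = 0.0905×0.2702^2 = 0.006606, r_Q = 0.537×0.2702^1.5 = 0.07541.
Overall selectivity = C_P/C_Q = r_Pτ/(r_Qτ) = r_P/r_Q = 0.0876.

0.0876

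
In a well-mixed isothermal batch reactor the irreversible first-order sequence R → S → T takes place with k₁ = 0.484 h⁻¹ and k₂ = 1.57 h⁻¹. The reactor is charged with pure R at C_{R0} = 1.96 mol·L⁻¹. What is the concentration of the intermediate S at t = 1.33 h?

Solving the coupled first-order balances gives C_S(t) = [k₁/(k₂−k₁)]·C_{R0}·(e^(−k₁t) − e^(−k₂t)).
e^(−k₁t) = e^(−0.484×1.33) = e^(−0.6437) = 0.5253; e^(−k₂t) = e^(−2.088) = 0.1239.
C_S = 0.484×1.96/(1.57−0.484) × (0.5253−0.1239) = 0.8735×0.4014 = 0.3506 mol·L⁻¹.

0.351 mol·L⁻¹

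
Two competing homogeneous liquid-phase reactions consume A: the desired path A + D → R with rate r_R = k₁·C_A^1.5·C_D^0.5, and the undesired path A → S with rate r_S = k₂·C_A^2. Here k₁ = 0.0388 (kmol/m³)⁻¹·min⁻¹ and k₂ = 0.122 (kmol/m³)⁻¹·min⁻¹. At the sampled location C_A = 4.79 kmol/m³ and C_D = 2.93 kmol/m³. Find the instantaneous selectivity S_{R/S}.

S_{R/S} = r_R/r_S = (k₁·C_A^1.5·C_D^0.5)/(k₂·C_A^2) = (k₁/k₂)·C_A^-0.5·C_D^0.5.
= (0.0388×4.790^1.5×2.930^0.5) / (0.122×4.790^2) = 0.6963/2.799 = 0.249.
The undesired path is higher order in A, so low C_A (CSTR or dilute feed) favours R.

0.249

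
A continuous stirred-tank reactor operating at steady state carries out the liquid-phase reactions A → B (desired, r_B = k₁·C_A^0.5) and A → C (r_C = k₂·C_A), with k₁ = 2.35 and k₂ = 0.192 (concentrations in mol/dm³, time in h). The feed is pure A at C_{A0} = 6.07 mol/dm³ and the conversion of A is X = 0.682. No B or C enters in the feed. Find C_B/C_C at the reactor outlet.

8.81

Exit C_A = C_{A0}(1−X) = 6.07×0.318 = 1.930 mol/dm³.
In a CSTR the entire volume is at exit conditions, so r_B = 2.35×1.930^0.5 = 3.265 and r_C = 0.192×1.930 = 0.3706.
Overall selectivity = C_B/C_C = r_Bτ/(r_Cτ) = r_B/r_C = 8.81.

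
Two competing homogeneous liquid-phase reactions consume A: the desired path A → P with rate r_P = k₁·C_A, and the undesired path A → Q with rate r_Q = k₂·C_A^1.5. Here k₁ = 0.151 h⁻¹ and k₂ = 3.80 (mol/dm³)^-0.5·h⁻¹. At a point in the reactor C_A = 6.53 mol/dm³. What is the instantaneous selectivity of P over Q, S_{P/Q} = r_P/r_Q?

S_{P/Q} = r_P/r_Q = (k₁·C_A)/(k₂·C_A^1.5) = (k₁/k₂)·C_A^-0.5.
= (0.151×6.530) / (3.80×6.530^1.5) = 0.9860/63.41 = 0.0156.

0.0156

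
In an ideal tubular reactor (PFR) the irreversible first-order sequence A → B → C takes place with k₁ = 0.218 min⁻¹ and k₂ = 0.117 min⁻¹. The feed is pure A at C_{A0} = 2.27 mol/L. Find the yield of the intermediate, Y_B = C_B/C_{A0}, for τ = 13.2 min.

0.339

The intermediate concentration in a first-order A→B→C sequence is C_B = k₁C_{A0}(e^(−k₁τ) − e^(−k₂τ))/(k₂−k₁).
e^(−k₁τ) = e^(−0.218×13.2) = e^(−2.878) = 0.05627; e^(−k₂τ) = e^(−1.544) = 0.2134.
C_B = 0.218×2.27/(0.117−0.218) × (0.05627−0.2134) = (-4.900)×(-0.1572) = 0.7701 mol/L.
Y_B = C_B/C_{A0} = 0.7701/2.27 = 0.339.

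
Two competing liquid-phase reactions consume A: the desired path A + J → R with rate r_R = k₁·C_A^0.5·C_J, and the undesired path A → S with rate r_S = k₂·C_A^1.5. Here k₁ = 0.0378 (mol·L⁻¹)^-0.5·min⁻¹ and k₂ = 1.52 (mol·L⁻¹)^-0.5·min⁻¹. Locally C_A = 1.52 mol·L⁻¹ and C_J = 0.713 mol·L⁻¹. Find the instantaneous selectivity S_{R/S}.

S_{R/S} = r_R/r_S = (k₁·C_A^0.5·C_J)/(k₂·C_A^1.5) = (k₁/k₂)·C_A⁻¹·C_J.
= (0.0378×1.520^0.5×0.7130) / (1.52×1.520^1.5) = 0.03323/2.848 = 0.0117.
The undesired path is higher order in A, so low C_A (CSTR or dilute feed) favours R.

0.0117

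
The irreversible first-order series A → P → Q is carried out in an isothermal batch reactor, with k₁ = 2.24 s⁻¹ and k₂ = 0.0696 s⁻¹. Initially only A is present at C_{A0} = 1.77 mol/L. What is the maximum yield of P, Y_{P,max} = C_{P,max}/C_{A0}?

For a first-order series the maximum intermediate yield is C_{P,max}/C_{A0} = (k₁/k₂)^[k₂/(k₂−k₁)].
= (2.24/0.0696)^(0.0696/(0.0696−2.24)) = (32.18)^(-0.03207) = 0.8947.

0.895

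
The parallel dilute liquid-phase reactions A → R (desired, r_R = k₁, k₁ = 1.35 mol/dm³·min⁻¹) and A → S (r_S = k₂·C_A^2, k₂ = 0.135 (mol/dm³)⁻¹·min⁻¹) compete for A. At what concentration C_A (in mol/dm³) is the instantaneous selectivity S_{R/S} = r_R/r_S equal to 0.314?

S_{R/S} = (k₁/k₂)·C_A^-2 ⇒ C_A = (S·k₂/k₁)^(-0.5).
= (0.314×0.135/1.35)^(-0.5) = (0.03140)^(-0.5) = 5.64 mol/dm³.

5.64 mol/dm³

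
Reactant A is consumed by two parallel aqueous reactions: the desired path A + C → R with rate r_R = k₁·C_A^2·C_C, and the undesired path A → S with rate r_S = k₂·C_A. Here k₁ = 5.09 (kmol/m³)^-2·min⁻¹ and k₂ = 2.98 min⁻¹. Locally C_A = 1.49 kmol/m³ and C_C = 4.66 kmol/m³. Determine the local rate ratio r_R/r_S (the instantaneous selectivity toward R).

S_{R/S} = r_R/r_S = (k₁·C_A^2·C_C)/(k₂·C_A) = (k₁/k₂)·C_A·C_C.
= (5.09×1.490^2×4.660) / (2.98×1.490) = 52.66/4.440 = 11.9.

11.9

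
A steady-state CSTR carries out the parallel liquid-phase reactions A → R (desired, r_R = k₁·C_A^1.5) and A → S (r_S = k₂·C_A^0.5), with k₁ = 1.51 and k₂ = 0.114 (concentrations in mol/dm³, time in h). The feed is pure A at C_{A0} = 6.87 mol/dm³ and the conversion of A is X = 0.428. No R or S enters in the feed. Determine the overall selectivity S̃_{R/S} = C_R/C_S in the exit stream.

52.1

Exit C_A = C_{A0}(1−X) = 6.87×0.572 = 3.930 mol/dm³.
In a CSTR the entire volume is at exit conditions, so r_R = 1.51×3.930^1.5 = 11.76 and r_S = 0.114×3.930^0.5 = 0.2260.
Overall selectivity = C_R/C_S = r_Rτ/(r_Sτ) = r_R/r_S = 52.1.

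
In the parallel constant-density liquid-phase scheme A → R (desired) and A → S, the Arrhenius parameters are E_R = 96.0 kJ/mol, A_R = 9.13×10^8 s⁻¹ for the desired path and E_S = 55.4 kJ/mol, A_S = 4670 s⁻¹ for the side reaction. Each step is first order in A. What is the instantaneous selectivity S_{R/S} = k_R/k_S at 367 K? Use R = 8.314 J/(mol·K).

0.325

k_R/k_S = (A_R/A_S)·exp[−(E_R−E_S)/(RT)] = (A_R/A_S)·exp[(E_S−E_R)/(RT)].
(E_S−E_R)/(RT) = (55.4−96.0)×10³/(8.314×367) = -40600/3051 = -13.31.
k_R/k_S = (9.13×10^8/4670)·exp(-13.31) = 1.955×10^5 × 1.664×10^-6 = 0.325.
Since E_R > E_S, raising the temperature improves selectivity toward R.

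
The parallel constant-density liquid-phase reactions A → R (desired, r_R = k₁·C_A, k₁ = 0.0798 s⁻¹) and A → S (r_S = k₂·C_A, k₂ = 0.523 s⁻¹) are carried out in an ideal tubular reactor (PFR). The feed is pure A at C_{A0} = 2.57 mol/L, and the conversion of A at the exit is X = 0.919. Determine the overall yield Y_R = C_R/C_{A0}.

0.122

C_A = C_{A0}(1−X) = 0.2082 mol/L.
Both paths are first order in A, so the instantaneous fraction to R is constant: dC_R/d(−C_A) = k₁/(k₁+k₂) = 0.1324.
C_R = 0.1324·(C_{A0}−C_A) = 0.1324×2.362 = 0.313 mol/L.
Y_R = C_R/C_{A0} = 0.3127/2.57 = 0.122.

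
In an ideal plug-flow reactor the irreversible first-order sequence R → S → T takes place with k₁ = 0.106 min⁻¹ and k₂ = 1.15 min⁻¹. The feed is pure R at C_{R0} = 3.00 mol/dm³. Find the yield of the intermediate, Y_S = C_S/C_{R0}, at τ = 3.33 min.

0.0691

For first-order series with pure R initially, C_S(τ) = k₁C_{R0}/(k₂−k₁)·(e^(−k₁τ) − e^(−k₂τ)).
e^(−k₁τ) = e^(−0.106×3.33) = e^(−0.3530) = 0.7026; e^(−k₂τ) = e^(−3.829) = 0.02172.
C_S = 0.106×3.00/(1.15−0.106) × (0.7026−0.02172) = 0.3046×0.6809 = 0.2074 mol/dm³.
Y_S = C_S/C_{R0} = 0.2074/3.00 = 0.0691.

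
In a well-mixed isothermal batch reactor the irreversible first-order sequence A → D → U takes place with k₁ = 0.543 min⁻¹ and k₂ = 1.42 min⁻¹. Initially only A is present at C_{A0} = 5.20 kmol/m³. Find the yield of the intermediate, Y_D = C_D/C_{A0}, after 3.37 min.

Solving the coupled first-order balances gives C_D(t) = [k₁/(k₂−k₁)]·C_{A0}·(e^(−k₁t) − e^(−k₂t)).
e^(−k₁t) = e^(−0.543×3.37) = e^(−1.830) = 0.1604; e^(−k₂t) = e^(−4.785) = 0.008351.
C_D = 0.543×5.20/(1.42−0.543) × (0.1604−0.008351) = 3.220×0.1521 = 0.4896 kmol/m³.
Y_D = C_D/C_{A0} = 0.4896/5.20 = 0.0942.

0.0942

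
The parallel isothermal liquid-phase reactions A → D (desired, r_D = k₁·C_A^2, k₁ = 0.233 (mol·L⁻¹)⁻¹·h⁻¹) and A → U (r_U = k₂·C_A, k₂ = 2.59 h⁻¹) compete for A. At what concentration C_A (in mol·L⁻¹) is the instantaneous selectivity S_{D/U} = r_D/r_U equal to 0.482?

S_{D/U} = (k₁/k₂)·C_A ⇒ C_A = S·k₂/k₁.
= 0.482×2.59/0.233 = 5.36 mol·L⁻¹.

5.36 mol·L⁻¹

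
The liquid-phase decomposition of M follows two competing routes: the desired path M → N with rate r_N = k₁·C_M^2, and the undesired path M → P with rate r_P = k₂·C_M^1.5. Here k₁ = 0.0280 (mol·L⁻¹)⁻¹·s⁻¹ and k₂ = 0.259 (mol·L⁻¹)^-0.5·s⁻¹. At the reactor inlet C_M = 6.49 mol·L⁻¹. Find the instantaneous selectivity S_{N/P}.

0.275

S_{N/P} = r_N/r_P = (k₁·C_M^2)/(k₂·C_M^1.5) = (k₁/k₂)·C_M^0.5.
= (0.0280×6.490^2) / (0.259×6.490^1.5) = 1.179/4.282 = 0.275.
Since the desired path is higher order in M, keeping C_M high (PFR or concentrated feed) favours N.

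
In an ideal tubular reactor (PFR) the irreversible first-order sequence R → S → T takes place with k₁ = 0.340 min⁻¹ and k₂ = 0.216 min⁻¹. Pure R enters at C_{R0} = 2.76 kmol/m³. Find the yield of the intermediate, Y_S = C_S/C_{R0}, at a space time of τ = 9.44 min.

0.246

For first-order series with pure R initially, C_S(τ) = k₁C_{R0}/(k₂−k₁)·(e^(−k₁τ) − e^(−k₂τ)).
e^(−k₁τ) = e^(−0.340×9.44) = e^(−3.210) = 0.04037; e^(−k₂τ) = e^(−2.039) = 0.1302.
C_S = 0.340×2.76/(0.216−0.340) × (0.04037−0.1302) = (-7.568)×(-0.08978) = 0.6794 kmol/m³.
Y_S = C_S/C_{R0} = 0.6794/2.76 = 0.246.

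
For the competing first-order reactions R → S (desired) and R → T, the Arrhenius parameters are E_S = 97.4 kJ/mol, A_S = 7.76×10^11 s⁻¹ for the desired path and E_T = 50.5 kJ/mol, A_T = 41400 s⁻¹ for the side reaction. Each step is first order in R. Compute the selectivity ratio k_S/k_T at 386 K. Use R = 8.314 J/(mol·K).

8.43

k_S/k_T = (A_S/A_T)·exp[−(E_S−E_T)/(RT)] = (A_S/A_T)·exp[(E_T−E_S)/(RT)].
(E_T−E_S)/(RT) = (50.5−97.4)×10³/(8.314×386) = -46900/3209 = -14.61.
k_S/k_T = (7.76×10^11/41400)·exp(-14.61) = 1.874×10^7 × 4.499×10^-7 = 8.43.
Since E_S > E_T, raising the temperature improves selectivity toward S.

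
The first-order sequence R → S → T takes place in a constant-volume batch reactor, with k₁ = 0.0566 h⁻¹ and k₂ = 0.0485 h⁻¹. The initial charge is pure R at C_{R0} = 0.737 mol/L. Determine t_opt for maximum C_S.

For first-order series the maximum of C_S occurs at t_opt = ln(k₂/k₁)/(k₂−k₁).
= ln(0.0485/0.0566)/(0.0485−0.0566) = ln(0.8569)/-0.008100 = -0.1544/-0.008100 = 19.1 h.

19.1 h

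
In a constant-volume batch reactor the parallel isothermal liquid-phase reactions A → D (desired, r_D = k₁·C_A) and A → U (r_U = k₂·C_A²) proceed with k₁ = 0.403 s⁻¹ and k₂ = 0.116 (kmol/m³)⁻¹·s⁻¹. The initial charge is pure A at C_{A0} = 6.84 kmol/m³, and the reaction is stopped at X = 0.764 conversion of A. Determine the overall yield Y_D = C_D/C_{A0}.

C_A = C_{A0}(1−X) = 1.614 kmol/m³.
Along a PFR/batch, dC_D/dC_A = −r_D/(r_D+r_U) = −k₁/(k₁+k₂·C_A).
Integrating from C_{A0} to C_A: C_D = (0.403/0.116)·ln[(0.403+0.116·6.84)/(0.403+0.116·1.61)] = 3.474·ln(1.196/0.5903) = 2.455 kmol/m³.
Y_D = C_D/C_{A0} = 2.455/6.84 = 0.359.

0.359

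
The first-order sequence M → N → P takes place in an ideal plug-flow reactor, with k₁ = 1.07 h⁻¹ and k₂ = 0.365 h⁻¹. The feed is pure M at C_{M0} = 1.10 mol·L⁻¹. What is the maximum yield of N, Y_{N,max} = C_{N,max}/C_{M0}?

0.573

For a first-order series the maximum intermediate yield is C_{N,max}/C_{M0} = (k₁/k₂)^[k₂/(k₂−k₁)].
= (1.07/0.365)^(0.365/(0.365−1.07)) = (2.932)^(-0.5177) = 0.5730.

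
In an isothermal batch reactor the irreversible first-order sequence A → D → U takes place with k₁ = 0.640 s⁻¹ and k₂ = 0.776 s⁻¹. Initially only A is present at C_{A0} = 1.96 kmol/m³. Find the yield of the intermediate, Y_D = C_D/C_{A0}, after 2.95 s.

The intermediate concentration in a first-order A→B→C sequence is C_D = k₁C_{A0}(e^(−k₁t) − e^(−k₂t))/(k₂−k₁).
e^(−k₁t) = e^(−0.640×2.95) = e^(−1.888) = 0.1514; e^(−k₂t) = e^(−2.289) = 0.1013.
C_D = 0.640×1.96/(0.776−0.640) × (0.1514−0.1013) = 9.224×0.05003 = 0.4614 kmol/m³.
Y_D = C_D/C_{A0} = 0.4614/1.96 = 0.235.

0.235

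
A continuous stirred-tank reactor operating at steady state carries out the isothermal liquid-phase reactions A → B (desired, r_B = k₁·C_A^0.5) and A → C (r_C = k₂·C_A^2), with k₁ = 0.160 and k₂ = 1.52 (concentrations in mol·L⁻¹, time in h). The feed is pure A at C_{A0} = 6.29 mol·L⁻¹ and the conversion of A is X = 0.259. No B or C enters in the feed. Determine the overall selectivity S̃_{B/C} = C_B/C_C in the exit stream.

Exit C_A = C_{A0}(1−X) = 6.29×0.741 = 4.661 mol·L⁻¹.
A CSTR operates uniformly at the exit composition, giving r_B = 0.3454 and r_C = 33.02 (each k·C_A^n at C_A = 4.661).
Overall selectivity = C_B/C_C = r_Bτ/(r_Cτ) = r_B/r_C = 0.0105.

0.0105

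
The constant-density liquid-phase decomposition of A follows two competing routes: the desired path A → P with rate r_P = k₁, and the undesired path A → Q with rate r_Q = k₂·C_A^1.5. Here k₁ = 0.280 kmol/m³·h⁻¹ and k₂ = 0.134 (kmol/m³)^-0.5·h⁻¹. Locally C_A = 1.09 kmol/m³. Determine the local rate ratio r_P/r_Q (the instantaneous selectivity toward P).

1.84

S_{P/Q} = r_P/r_Q = (k₁)/(k₂·C_A^1.5) = (k₁/k₂)·C_A^-1.5.
= (0.280) / (0.134×1.090^1.5) = 0.2800/0.1525 = 1.84.
The undesired path is higher order in A, so low C_A (CSTR or dilute feed) favours P.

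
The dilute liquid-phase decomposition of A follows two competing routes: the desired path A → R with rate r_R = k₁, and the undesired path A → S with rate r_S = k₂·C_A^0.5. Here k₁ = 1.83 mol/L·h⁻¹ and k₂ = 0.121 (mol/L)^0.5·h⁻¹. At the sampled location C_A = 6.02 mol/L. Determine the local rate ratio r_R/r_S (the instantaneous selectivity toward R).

6.16

S_{R/S} = r_R/r_S = (k₁)/(k₂·C_A^0.5) = (k₁/k₂)·C_A^-0.5.
= (1.83) / (0.121×6.020^0.5) = 1.830/0.2969 = 6.16.
The undesired path is higher order in A, so low C_A (CSTR or dilute feed) favours R.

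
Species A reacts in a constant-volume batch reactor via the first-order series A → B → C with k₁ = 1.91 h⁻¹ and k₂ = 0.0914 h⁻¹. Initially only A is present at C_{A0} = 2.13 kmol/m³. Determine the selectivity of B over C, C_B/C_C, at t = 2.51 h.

For first-order series with pure A initially, C_B(t) = k₁C_{A0}/(k₂−k₁)·(e^(−k₁t) − e^(−k₂t)).
e^(−k₁t) = e^(−1.91×2.51) = e^(−4.794) = 0.008278; e^(−k₂t) = e^(−0.2294) = 0.7950.
C_B = 1.91×2.13/(0.0914−1.91) × (0.008278−0.7950) = (-2.237)×(-0.7867) = 1.760 kmol/m³.
C_A = C_{A0}e^(−k₁t) = 0.01763 kmol/m³, so C_C = C_{A0}−C_A−C_B = 0.3524 kmol/m³; C_B/C_C = 4.99.

4.99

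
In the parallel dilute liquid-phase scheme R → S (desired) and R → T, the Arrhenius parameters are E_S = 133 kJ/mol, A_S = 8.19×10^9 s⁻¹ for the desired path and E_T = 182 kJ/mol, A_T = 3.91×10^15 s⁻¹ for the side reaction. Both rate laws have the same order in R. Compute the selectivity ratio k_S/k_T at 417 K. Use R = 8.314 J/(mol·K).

2.88

k_S/k_T = (A_S/A_T)·exp[−(E_S−E_T)/(RT)] = (A_S/A_T)·exp[(E_T−E_S)/(RT)].
(E_T−E_S)/(RT) = (182−133)×10³/(8.314×417) = 49000/3467 = 14.13.
k_S/k_T = (8.19×10^9/3.91×10^15)·exp(14.13) = 2.095×10^-6 × 1.374×10^6 = 2.88.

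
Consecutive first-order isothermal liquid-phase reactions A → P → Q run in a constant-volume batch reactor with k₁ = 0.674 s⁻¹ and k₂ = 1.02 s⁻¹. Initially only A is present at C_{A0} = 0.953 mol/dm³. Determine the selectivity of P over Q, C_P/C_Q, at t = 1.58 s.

0.759

Solving the coupled first-order balances gives C_P(t) = [k₁/(k₂−k₁)]·C_{A0}·(e^(−k₁t) − e^(−k₂t)).
e^(−k₁t) = e^(−0.674×1.58) = e^(−1.065) = 0.3448; e^(−k₂t) = e^(−1.612) = 0.1996.
C_P = 0.674×0.953/(1.02−0.674) × (0.3448−0.1996) = 1.856×0.1452 = 0.2695 mol/dm³.
C_A = C_{A0}e^(−k₁t) = 0.3286 mol/dm³, so C_Q = C_{A0}−C_A−C_P = 0.3549 mol/dm³; C_P/C_Q = 0.759.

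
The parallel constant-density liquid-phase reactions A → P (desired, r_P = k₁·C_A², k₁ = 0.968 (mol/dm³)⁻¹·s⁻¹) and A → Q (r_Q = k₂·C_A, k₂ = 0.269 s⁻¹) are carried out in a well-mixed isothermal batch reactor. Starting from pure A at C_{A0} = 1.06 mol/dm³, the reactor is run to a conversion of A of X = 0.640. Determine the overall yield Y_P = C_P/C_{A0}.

C_A = C_{A0}(1−X) = 0.3816 mol/dm³.
Along a PFR/batch, dC_Q/dC_A = −r_Q/(r_P+r_Q) = −k₂/(k₂+k₁·C_A).
Integrating from C_{A0} to C_A: C_Q = (0.269/0.968)·ln[(0.269+0.968·1.06)/(0.269+0.968·0.382)] = 0.2779·ln(1.295/0.6384) = 0.1966 mol/dm³.
Then C_P = (C_{A0}−C_A) − C_Q = 0.6784 − 0.1966 = 0.4818 mol/dm³.
Y_P = C_P/C_{A0} = 0.4818/1.06 = 0.455.

0.455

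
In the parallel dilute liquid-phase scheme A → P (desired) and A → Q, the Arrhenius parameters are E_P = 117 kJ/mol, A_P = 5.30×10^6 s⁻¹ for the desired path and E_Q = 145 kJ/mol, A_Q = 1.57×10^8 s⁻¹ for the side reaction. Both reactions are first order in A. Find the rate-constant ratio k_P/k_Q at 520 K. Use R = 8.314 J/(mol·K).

21.9

With equal orders, S_{P/Q} = k_P/k_Q = (A_P/A_Q)·exp[(E_Q−E_P)/(RT)].
(E_Q−E_P)/(RT) = (145−117)×10³/(8.314×520) = 28000/4323 = 6.477.
k_P/k_Q = (5.30×10^6/1.57×10^8)·exp(6.477) = 0.03376 × 649.7 = 21.9.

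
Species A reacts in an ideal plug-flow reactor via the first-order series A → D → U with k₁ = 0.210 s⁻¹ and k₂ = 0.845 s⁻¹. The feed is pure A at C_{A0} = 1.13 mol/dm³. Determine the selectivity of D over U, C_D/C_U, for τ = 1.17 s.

The intermediate concentration in a first-order A→B→C sequence is C_D = k₁C_{A0}(e^(−k₁τ) − e^(−k₂τ))/(k₂−k₁).
e^(−k₁τ) = e^(−0.210×1.17) = e^(−0.2457) = 0.7822; e^(−k₂τ) = e^(−0.9886) = 0.3721.
C_D = 0.210×1.13/(0.845−0.210) × (0.7822−0.3721) = 0.3737×0.4101 = 0.1532 mol/dm³.
C_A = C_{A0}e^(−k₁τ) = 0.8838 mol/dm³, so C_U = C_{A0}−C_A−C_D = 0.09292 mol/dm³; C_D/C_U = 1.65.

1.65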